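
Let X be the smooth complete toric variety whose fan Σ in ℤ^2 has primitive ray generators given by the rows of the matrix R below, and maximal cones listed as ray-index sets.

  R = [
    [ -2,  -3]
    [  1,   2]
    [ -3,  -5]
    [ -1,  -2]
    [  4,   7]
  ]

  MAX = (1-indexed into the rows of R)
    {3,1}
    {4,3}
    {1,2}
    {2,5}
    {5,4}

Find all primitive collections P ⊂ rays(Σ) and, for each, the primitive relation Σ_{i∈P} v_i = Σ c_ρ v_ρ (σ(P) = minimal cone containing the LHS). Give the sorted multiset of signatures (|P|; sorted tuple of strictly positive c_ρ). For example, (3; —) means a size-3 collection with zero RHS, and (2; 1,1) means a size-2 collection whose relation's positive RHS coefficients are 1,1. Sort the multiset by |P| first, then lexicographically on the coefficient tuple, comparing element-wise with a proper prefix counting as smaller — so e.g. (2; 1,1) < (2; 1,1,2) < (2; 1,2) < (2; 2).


Σ has 5 primitive collections:

  {2,4}:  v_{2} + v_{4} = 0  ⇒ sig = (2; —)
  {1,4}:  v_{1} + v_{4} = v_{3}  ⇒ sig = (2; 1)
  {2,3}:  v_{2} + v_{3} = v_{1}  ⇒ sig = (2; 1)
  {3,5}:  v_{3} + v_{5} = v_{2}  ⇒ sig = (2; 1)
  {1,5}:  v_{1} + v_{5} = 2·v_{2}  ⇒ sig = (2; 2)

so the primitive-relation signature multiset is
    |P|=2: 5 collections, coeffs (), (1), (1), (1), (2)


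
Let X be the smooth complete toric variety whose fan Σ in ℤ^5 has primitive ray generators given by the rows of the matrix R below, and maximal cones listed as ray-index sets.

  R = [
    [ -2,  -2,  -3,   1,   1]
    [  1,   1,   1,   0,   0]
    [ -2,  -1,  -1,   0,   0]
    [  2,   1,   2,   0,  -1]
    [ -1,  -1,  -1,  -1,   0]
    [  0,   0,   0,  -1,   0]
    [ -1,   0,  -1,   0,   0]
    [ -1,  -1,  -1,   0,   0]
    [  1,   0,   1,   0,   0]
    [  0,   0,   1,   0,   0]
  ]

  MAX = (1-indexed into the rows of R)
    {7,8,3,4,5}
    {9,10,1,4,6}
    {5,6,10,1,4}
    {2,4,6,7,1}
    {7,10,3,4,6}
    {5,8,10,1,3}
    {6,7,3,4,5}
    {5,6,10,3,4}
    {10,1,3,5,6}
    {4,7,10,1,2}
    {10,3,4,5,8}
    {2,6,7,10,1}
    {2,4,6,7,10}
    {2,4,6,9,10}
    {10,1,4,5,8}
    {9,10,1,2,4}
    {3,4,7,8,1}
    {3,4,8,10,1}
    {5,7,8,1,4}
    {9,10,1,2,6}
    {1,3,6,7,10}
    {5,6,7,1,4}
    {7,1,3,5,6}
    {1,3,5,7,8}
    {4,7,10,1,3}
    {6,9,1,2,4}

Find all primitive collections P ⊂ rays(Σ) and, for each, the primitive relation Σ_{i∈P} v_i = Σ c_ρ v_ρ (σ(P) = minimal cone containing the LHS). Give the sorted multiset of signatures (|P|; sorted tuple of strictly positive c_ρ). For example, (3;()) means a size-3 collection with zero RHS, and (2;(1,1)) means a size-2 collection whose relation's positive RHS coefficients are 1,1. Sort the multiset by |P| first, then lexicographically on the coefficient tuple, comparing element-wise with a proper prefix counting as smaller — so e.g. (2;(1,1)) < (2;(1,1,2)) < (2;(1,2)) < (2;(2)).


The 14 primitive collections of Σ (r=10, n=5):

  P={2,8}:  v_{2} + v_{8} = 0 — sig = (2;())
  P={7,9}:  v_{7} + v_{9} = 0 — sig = (2;())
  P={2,5}:  v_{2} + v_{5} = v_{6} — sig = (2;(1))
  P={6,8}:  v_{6} + v_{8} = v_{5} — sig = (2;(1))
  P={2,3}:  v_{2} + v_{3} = v_{7} + v_{10} — sig = (2;(1,1))
  P={3,9}:  v_{3} + v_{9} = v_{8} + v_{10} — sig = (2;(1,1))
  P={8,9}:  v_{8} + v_{9} = v_{1} + v_{4} + v_{6} + v_{10} — sig = (2;(1,1,1,1))
  P={5,9}:  v_{5} + v_{9} = v_{1} + v_{4} + 2·v_{6} + v_{10} — sig = (2;(1,1,1,2))
  P={7,8,10}:  v_{7} + v_{8} + v_{10} = v_{3} — sig = (3;(1))
  P={5,7,10}:  v_{5} + v_{7} + v_{10} = v_{3} + v_{6} — sig = (3;(1,1))
  P={1,3,4,6}:  v_{1} + v_{3} + v_{4} + v_{6} = 2·v_{8} — sig = (4;(2))
  P={1,3,4,5}:  v_{1} + v_{3} + v_{4} + v_{5} = 3·v_{8} — sig = (4;(3))
  P={1,2,4,6,10}:  v_{1} + v_{2} + v_{4} + v_{6} + v_{10} = v_{9} — sig = (5;(1))
  P={1,4,6,7,10}:  v_{1} + v_{4} + v_{6} + v_{7} + v_{10} = v_{8} — sig = (5;(1))

Signatures (|P|; sorted positive RHS coefficients), sorted:
{ (2;()) ×2,  (2;(1)) ×2,  (2;(1,1)) ×2,  (2;(1,1,1,1)),  (2;(1,1,1,2)),  (3;(1)),  (3;(1,1)),  (4;(2)),  (4;(3)),  (5;(1)) ×2 }


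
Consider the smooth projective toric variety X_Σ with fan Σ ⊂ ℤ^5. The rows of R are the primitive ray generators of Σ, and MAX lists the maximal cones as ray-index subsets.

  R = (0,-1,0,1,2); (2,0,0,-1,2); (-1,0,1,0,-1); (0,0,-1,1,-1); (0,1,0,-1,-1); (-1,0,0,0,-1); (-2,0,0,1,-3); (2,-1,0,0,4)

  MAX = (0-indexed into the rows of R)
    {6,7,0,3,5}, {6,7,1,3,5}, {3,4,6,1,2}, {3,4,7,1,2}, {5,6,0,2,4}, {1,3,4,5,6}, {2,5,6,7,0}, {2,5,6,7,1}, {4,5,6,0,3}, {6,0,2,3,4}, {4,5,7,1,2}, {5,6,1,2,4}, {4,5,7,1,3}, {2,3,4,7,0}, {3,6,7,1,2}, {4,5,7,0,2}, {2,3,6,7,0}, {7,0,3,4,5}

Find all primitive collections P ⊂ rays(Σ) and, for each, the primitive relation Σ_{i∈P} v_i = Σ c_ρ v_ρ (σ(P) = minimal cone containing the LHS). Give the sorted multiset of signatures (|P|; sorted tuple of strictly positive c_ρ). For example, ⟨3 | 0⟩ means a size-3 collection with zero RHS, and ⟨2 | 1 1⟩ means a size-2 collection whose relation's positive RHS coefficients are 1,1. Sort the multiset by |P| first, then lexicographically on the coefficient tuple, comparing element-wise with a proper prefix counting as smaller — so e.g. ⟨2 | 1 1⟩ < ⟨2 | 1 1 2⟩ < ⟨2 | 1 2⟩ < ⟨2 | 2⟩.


Minimal non-faces — 3 found among 8 rays, 18 max cones:

  • {0,1}:  v_{0} + v_{1} = v_{7}  →  sig = ⟨2 | 1⟩
  • {4,6,7}:  v_{4} + v_{6} + v_{7} = 0  →  sig = ⟨3 | 0⟩
  • {2,3,5}:  v_{2} + v_{3} + v_{5} = v_{6}  →  sig = ⟨3 | 1⟩

Sorted signature multiset PRS(X):
[⟨2 | 1⟩, ⟨3 | 0⟩, ⟨3 | 1⟩]


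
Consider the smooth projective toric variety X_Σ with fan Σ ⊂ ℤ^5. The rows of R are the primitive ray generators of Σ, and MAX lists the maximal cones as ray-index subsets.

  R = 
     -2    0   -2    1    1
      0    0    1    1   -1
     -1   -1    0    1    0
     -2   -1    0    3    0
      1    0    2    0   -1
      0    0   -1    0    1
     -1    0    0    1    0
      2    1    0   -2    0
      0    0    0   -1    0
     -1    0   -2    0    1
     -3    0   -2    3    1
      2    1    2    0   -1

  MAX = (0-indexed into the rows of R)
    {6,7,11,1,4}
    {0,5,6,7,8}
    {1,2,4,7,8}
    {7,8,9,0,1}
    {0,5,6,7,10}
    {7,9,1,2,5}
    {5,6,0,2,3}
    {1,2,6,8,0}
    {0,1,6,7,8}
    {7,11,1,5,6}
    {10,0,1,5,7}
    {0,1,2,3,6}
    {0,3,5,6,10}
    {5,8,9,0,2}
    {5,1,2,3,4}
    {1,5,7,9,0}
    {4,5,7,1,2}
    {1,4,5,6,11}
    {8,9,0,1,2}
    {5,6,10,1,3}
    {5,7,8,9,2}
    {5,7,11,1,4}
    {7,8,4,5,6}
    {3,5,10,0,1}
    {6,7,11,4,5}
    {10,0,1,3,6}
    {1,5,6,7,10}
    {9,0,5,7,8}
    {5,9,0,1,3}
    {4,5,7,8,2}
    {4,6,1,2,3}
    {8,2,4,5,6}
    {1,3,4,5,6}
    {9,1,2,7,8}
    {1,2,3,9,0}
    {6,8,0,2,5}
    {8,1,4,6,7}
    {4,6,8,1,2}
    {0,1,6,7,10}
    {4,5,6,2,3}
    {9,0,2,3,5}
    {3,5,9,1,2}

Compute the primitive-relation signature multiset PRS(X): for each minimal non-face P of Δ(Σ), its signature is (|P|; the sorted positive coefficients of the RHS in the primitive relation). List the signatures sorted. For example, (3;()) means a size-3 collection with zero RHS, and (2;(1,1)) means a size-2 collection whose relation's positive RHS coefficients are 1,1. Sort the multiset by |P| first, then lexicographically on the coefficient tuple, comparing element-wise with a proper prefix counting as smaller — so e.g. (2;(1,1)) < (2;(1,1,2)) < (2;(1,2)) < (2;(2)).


Δ(Σ) — 12 vertices, 22 min non-faces:

  P = {4,9}:  v_{4} + v_{9} = 0  so sig = (2;())
  P = {0,4}:  v_{0} + v_{4} = v_{6}  so sig = (2;(1))
  P = {6,9}:  v_{6} + v_{9} = v_{0}  so sig = (2;(1))
  P = {2,10}:  v_{2} + v_{10} = v_{0} + v_{3}  so sig = (2;(1,1))
  P = {3,7}:  v_{3} + v_{7} = v_{1} + v_{5}  so sig = (2;(1,1))
  P = {3,8}:  v_{3} + v_{8} = v_{2} + v_{6}  so sig = (2;(1,1))
  P = {8,10}:  v_{8} + v_{10} = v_{0} + v_{6}  so sig = (2;(1,1))
  P = {2,11}:  v_{2} + v_{11} = v_{1} + v_{4} + v_{5}  so sig = (2;(1,1,1))
  P = {8,11}:  v_{8} + v_{11} = v_{4} + v_{6} + v_{7}  so sig = (2;(1,1,1))
  P = {9,11}:  v_{9} + v_{11} = v_{1} + v_{5} + v_{6} + v_{7}  so sig = (2;(1,1,1,1))
  P = {0,11}:  v_{0} + v_{11} = v_{1} + v_{5} + 2·v_{6} + v_{7}  so sig = (2;(1,1,1,2))
  P = {4,10}:  v_{4} + v_{10} = v_{1} + v_{5} + 2·v_{6}  so sig = (2;(1,1,2))
  P = {9,10}:  v_{9} + v_{10} = 2·v_{0} + v_{1} + v_{5}  so sig = (2;(1,1,2))
  P = {3,11}:  v_{3} + v_{11} = 2·v_{1} + v_{4} + 2·v_{5} + v_{6}  so sig = (2;(1,1,2,2))
  P = {10,11}:  v_{10} + v_{11} = 2·v_{1} + 2·v_{5} + 3·v_{6} + v_{7}  so sig = (2;(1,2,2,3))
  P = {1,5,8}:  v_{1} + v_{5} + v_{8} = 0  so sig = (3;())
  P = {2,6,7}:  v_{2} + v_{6} + v_{7} = 0  so sig = (3;())
  P = {0,2,7}:  v_{0} + v_{2} + v_{7} = v_{9}  so sig = (3;(1))
  P = {0,1,5,6}:  v_{0} + v_{1} + v_{5} + v_{6} = v_{10}  so sig = (4;(1))
  P = {1,2,5,6}:  v_{1} + v_{2} + v_{5} + v_{6} = v_{3}  so sig = (4;(1))
  P = {0,1,2,5}:  v_{0} + v_{1} + v_{2} + v_{5} = v_{3} + v_{9}  so sig = (4;(1,1))
  P = {1,4,5,6,7}:  v_{1} + v_{4} + v_{5} + v_{6} + v_{7} = v_{11}  so sig = (5;(1))

so the primitive-relation signature multiset is
[(2;()), (2;(1)), (2;(1)), (2;(1,1)), (2;(1,1)), (2;(1,1)), (2;(1,1)), (2;(1,1,1)), (2;(1,1,1)), (2;(1,1,1,1)), (2;(1,1,1,2)), (2;(1,1,2)), (2;(1,1,2)), (2;(1,1,2,2)), (2;(1,2,2,3)), (3;()), (3;()), (3;(1)), (4;(1)), (4;(1)), (4;(1,1)), (5;(1))]


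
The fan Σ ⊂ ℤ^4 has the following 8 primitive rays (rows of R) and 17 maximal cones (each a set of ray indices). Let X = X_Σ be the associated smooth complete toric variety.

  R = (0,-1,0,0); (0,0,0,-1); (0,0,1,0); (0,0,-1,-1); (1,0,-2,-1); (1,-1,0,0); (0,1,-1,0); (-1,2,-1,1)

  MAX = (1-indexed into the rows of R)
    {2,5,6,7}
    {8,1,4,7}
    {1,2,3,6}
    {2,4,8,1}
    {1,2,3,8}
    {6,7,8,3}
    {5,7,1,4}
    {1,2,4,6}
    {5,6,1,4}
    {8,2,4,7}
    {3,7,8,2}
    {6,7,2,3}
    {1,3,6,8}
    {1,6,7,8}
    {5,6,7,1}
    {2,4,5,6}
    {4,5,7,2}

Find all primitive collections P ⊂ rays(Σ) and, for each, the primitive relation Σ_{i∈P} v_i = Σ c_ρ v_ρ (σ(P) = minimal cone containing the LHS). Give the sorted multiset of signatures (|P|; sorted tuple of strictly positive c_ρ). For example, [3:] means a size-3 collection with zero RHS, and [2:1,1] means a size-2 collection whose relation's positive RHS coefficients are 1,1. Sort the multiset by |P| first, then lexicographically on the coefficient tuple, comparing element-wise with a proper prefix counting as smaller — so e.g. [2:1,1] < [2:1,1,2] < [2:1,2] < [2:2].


Minimal non-faces — 9 found among 8 rays, 17 max cones:

  • {3,4}:  v_{3} + v_{4} = v_{2}  →  sig = [2:1]
  • {3,5}:  v_{3} + v_{5} = v_{2} + v_{6} + v_{7}  →  sig = [2:1,1,1]
  • {5,8}:  v_{5} + v_{8} = v_{1} + 3·v_{7}  →  sig = [2:1,3]
  • {1,3,7}:  v_{1} + v_{3} + v_{7} = 0  →  sig = [3:]
  • {1,2,7}:  v_{1} + v_{2} + v_{7} = v_{4}  →  sig = [3:1]
  • {2,6,8}:  v_{2} + v_{6} + v_{8} = v_{7}  →  sig = [3:1]
  • {4,6,7}:  v_{4} + v_{6} + v_{7} = v_{5}  →  sig = [3:1]
  • {1,2,5}:  v_{1} + v_{2} + v_{5} = 2·v_{4} + v_{6}  →  sig = [3:1,2]
  • {4,6,8}:  v_{4} + v_{6} + v_{8} = v_{1} + 2·v_{7}  →  sig = [3:1,2]

Hence PRS(X_Σ) =
{ [2:1],  [2:1,1,1],  [2:1,3],  [3:],  [3:1] ×3,  [3:1,2] ×2 }


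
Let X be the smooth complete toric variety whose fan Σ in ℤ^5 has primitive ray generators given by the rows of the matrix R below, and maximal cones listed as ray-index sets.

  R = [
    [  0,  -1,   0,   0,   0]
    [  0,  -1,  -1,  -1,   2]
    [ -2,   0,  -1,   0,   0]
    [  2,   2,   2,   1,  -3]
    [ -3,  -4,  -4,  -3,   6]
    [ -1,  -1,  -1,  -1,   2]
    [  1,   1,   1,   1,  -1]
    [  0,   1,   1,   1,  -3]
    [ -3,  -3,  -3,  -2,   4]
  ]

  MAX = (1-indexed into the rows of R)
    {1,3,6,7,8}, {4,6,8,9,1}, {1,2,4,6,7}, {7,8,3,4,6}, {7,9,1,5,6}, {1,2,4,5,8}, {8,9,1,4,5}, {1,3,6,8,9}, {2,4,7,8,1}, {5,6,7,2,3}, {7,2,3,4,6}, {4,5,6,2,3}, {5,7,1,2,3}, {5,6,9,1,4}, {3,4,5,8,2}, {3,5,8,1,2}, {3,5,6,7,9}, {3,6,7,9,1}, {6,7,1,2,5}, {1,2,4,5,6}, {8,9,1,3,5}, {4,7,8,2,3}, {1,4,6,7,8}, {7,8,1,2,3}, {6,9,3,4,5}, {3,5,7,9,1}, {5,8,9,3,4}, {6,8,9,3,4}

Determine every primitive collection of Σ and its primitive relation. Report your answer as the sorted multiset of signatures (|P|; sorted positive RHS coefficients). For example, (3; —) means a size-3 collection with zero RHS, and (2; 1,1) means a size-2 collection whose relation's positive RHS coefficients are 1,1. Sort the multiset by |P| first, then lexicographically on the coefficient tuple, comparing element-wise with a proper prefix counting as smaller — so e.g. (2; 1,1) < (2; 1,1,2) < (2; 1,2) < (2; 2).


Primitive collections (10):

  P = {2,9}:  v_{2} + v_{9} = v_{5} — sig = (2; 1)
  P = {4,7,9}:  v_{4} + v_{7} + v_{9} = 0 — sig = (3; —)
  P = {1,3,4}:  v_{1} + v_{3} + v_{4} = v_{8} — sig = (3; 1)
  P = {4,5,7}:  v_{4} + v_{5} + v_{7} = v_{2} — sig = (3; 1)
  P = {2,6,8}:  v_{2} + v_{6} + v_{8} = v_{4} + v_{9} — sig = (3; 1,1)
  P = {7,8,9}:  v_{7} + v_{8} + v_{9} = v_{1} + v_{3} — sig = (3; 1,1)
  P = {5,7,8}:  v_{5} + v_{7} + v_{8} = v_{1} + v_{2} + v_{3} — sig = (3; 1,1,1)
  P = {5,6,8}:  v_{5} + v_{6} + v_{8} = v_{4} + 2·v_{9} — sig = (3; 1,2)
  P = {1,2,3,6}:  v_{1} + v_{2} + v_{3} + v_{6} = v_{9} — sig = (4; 1)
  P = {1,3,5,6}:  v_{1} + v_{3} + v_{5} + v_{6} = 2·v_{9} — sig = (4; 2)

Signatures (|P|; sorted positive RHS coefficients), sorted:
    |P|=2: 1 collection, coeffs (1)
    |P|=3: 7 collections, coeffs (), (1), (1), (1,1), (1,1), (1,1,1), (1,2)
    |P|=4: 2 collections, coeffs (1), (2)


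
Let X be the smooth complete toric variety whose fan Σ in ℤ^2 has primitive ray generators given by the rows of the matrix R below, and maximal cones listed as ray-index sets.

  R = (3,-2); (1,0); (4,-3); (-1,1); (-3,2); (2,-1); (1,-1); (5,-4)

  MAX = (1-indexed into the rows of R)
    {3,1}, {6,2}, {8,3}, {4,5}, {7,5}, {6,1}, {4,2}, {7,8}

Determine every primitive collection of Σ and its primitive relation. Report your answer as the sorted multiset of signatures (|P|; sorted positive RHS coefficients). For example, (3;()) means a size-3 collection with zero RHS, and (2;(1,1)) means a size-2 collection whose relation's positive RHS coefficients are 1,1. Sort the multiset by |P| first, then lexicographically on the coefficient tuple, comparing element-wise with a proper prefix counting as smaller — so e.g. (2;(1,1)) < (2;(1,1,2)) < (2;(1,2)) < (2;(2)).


Δ(Σ) — 8 vertices, 20 min non-faces:

  P={1,5}:  v_{1} + v_{5} = 0 — sig = (2;())
  P={4,7}:  v_{4} + v_{7} = 0 — sig = (2;())
  P={1,4}:  v_{1} + v_{4} = v_{6} — sig = (2;(1))
  P={1,7}:  v_{1} + v_{7} = v_{3} — sig = (2;(1))
  P={2,7}:  v_{2} + v_{7} = v_{6} — sig = (2;(1))
  P={3,4}:  v_{3} + v_{4} = v_{1} — sig = (2;(1))
  P={3,5}:  v_{3} + v_{5} = v_{7} — sig = (2;(1))
  P={3,7}:  v_{3} + v_{7} = v_{8} — sig = (2;(1))
  P={4,6}:  v_{4} + v_{6} = v_{2} — sig = (2;(1))
  P={4,8}:  v_{4} + v_{8} = v_{3} — sig = (2;(1))
  P={5,6}:  v_{5} + v_{6} = v_{4} — sig = (2;(1))
  P={6,7}:  v_{6} + v_{7} = v_{1} — sig = (2;(1))
  P={2,3}:  v_{2} + v_{3} = v_{1} + v_{6} — sig = (2;(1,1))
  P={6,8}:  v_{6} + v_{8} = v_{1} + v_{3} — sig = (2;(1,1))
  P={1,2}:  v_{1} + v_{2} = 2·v_{6} — sig = (2;(2))
  P={1,8}:  v_{1} + v_{8} = 2·v_{3} — sig = (2;(2))
  P={2,5}:  v_{2} + v_{5} = 2·v_{4} — sig = (2;(2))
  P={2,8}:  v_{2} + v_{8} = 2·v_{1} — sig = (2;(2))
  P={3,6}:  v_{3} + v_{6} = 2·v_{1} — sig = (2;(2))
  P={5,8}:  v_{5} + v_{8} = 2·v_{7} — sig = (2;(2))

Hence PRS(X_Σ) =
[(2;()), (2;()), (2;(1)), (2;(1)), (2;(1)), (2;(1)), (2;(1)), (2;(1)), (2;(1)), (2;(1)), (2;(1)), (2;(1)), (2;(1,1)), (2;(1,1)), (2;(2)), (2;(2)), (2;(2)), (2;(2)), (2;(2)), (2;(2))]


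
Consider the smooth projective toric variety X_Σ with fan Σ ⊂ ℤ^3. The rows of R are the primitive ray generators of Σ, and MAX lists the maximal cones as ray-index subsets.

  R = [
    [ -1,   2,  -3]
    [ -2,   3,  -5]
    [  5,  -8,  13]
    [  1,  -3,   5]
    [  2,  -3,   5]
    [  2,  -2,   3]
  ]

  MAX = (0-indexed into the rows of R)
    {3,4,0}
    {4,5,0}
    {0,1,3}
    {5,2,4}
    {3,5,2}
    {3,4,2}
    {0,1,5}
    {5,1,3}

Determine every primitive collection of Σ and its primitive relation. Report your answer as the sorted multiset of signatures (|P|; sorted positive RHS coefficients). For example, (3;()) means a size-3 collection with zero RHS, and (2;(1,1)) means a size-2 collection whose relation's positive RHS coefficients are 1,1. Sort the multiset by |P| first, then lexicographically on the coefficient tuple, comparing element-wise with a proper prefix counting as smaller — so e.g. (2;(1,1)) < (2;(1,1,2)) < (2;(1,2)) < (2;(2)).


5 collections generate NE(X_Σ); each relation:

  • {1,4}:  v_{1} + v_{4} = 0 — sig = (2;())
  • {1,2}:  v_{1} + v_{2} = v_{3} + v_{5} — sig = (2;(1,1))
  • {0,2}:  v_{0} + v_{2} = 2·v_{4} — sig = (2;(2))
  • {0,3,5}:  v_{0} + v_{3} + v_{5} = v_{4} — sig = (3;(1))
  • {3,4,5}:  v_{3} + v_{4} + v_{5} = v_{2} — sig = (3;(1))

Hence PRS(X_Σ) =
    |P|=2: 3 collections, coeffs (), (1,1), (2)
    |P|=3: 2 collections, coeffs (1), (1)


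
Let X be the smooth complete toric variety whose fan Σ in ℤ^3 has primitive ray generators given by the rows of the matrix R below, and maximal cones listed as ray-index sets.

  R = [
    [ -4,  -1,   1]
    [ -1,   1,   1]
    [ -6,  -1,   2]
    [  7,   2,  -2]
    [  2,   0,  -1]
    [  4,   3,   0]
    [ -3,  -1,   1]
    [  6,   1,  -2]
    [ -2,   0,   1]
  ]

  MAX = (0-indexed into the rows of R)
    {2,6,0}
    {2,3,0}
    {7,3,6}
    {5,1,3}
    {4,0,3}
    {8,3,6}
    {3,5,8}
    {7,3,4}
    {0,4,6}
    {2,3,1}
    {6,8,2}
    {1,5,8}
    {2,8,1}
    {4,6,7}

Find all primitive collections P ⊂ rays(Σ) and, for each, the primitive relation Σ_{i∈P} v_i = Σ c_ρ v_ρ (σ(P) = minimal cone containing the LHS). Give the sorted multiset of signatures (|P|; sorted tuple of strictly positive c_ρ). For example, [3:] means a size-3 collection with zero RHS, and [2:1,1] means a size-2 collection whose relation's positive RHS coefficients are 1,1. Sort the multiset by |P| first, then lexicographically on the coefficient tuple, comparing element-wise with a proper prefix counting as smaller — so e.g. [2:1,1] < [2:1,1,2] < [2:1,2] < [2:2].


|primitive collections| = 20. Relations:

  {2,7}:  v_{2} + v_{7} = 0  so sig = [2:]
  {4,8}:  v_{4} + v_{8} = 0  so sig = [2:]
  {0,7}:  v_{0} + v_{7} = v_{4}  so sig = [2:1]
  {0,8}:  v_{0} + v_{8} = v_{2}  so sig = [2:1]
  {2,4}:  v_{2} + v_{4} = v_{0}  so sig = [2:1]
  {1,4}:  v_{1} + v_{4} = v_{2} + v_{3}  so sig = [2:1,1]
  {1,7}:  v_{1} + v_{7} = v_{3} + v_{8}  so sig = [2:1,1]
  {4,5}:  v_{4} + v_{5} = v_{1} + v_{3}  so sig = [2:1,1]
  {7,8}:  v_{7} + v_{8} = v_{3} + v_{6}  so sig = [2:1,1]
  {0,5}:  v_{0} + v_{5} = v_{1} + v_{2} + v_{3}  so sig = [2:1,1,1]
  {0,1}:  v_{0} + v_{1} = 2·v_{2} + v_{3}  so sig = [2:1,2]
  {5,6}:  v_{5} + v_{6} = v_{3} + 3·v_{8}  so sig = [2:1,3]
  {1,6}:  v_{1} + v_{6} = 2·v_{8}  so sig = [2:2]
  {2,5}:  v_{2} + v_{5} = 2·v_{1}  so sig = [2:2]
  {5,7}:  v_{5} + v_{7} = 2·v_{3} + 2·v_{8}  so sig = [2:2,2]
  {0,3,6}:  v_{0} + v_{3} + v_{6} = 0  so sig = [3:]
  {1,3,8}:  v_{1} + v_{3} + v_{8} = v_{5}  so sig = [3:1]
  {2,3,6}:  v_{2} + v_{3} + v_{6} = v_{8}  so sig = [3:1]
  {2,3,8}:  v_{2} + v_{3} + v_{8} = v_{1}  so sig = [3:1]
  {3,4,6}:  v_{3} + v_{4} + v_{6} = v_{7}  so sig = [3:1]

Hence PRS(X_Σ) =
    |P|=2: 15 collections, coeffs (), (), (1), (1), (1), (1,1), (1,1), (1,1), (1,1), (1,1,1), (1,2), (1,3), (2), (2), (2,2)
    |P|=3: 5 collections, coeffs (), (1), (1), (1), (1)


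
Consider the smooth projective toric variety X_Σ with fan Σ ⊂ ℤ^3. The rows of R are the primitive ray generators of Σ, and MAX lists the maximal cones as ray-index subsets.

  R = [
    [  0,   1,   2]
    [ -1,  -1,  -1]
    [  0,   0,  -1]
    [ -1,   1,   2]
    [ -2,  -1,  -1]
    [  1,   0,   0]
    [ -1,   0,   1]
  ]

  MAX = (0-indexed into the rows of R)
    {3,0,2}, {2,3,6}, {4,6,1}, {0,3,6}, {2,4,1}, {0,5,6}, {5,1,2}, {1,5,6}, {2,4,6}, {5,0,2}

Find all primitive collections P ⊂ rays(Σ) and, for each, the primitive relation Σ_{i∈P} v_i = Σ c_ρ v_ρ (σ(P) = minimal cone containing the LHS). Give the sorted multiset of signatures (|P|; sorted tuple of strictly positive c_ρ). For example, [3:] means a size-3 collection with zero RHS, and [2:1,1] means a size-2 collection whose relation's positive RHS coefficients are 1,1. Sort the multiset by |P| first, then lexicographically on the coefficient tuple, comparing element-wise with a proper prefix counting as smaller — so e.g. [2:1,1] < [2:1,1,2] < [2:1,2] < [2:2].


Δ(Σ) — 7 vertices, 9 min non-faces:

  • {0,1}:  v_{0} + v_{1} = v_{6} — sig = [2:1]
  • {3,5}:  v_{3} + v_{5} = v_{0} — sig = [2:1]
  • {4,5}:  v_{4} + v_{5} = v_{1} — sig = [2:1]
  • {0,4}:  v_{0} + v_{4} = v_{2} + 2·v_{6} — sig = [2:1,2]
  • {1,3}:  v_{1} + v_{3} = v_{2} + 2·v_{6} — sig = [2:1,2]
  • {3,4}:  v_{3} + v_{4} = 2·v_{2} + 3·v_{6} — sig = [2:2,3]
  • {2,5,6}:  v_{2} + v_{5} + v_{6} = 0 — sig = [3:]
  • {0,2,6}:  v_{0} + v_{2} + v_{6} = v_{3} — sig = [3:1]
  • {1,2,6}:  v_{1} + v_{2} + v_{6} = v_{4} — sig = [3:1]

Sorted signature multiset PRS(X):
[[2:1], [2:1], [2:1], [2:1,2], [2:1,2], [2:2,3], [3:], [3:1], [3:1]]


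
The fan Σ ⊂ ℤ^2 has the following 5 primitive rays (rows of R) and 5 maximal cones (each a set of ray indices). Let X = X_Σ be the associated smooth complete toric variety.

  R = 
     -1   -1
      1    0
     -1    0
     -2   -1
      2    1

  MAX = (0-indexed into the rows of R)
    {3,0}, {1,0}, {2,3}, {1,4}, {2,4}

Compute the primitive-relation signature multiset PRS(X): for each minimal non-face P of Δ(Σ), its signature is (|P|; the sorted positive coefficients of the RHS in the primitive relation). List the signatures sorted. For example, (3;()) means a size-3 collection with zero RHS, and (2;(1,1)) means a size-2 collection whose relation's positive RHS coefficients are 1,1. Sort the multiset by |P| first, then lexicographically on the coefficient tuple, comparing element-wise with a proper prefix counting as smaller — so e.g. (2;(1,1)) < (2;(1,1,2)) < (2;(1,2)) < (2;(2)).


5 minimal non-faces of Δ(Σ) (on 5 rays):

  {1,2}:  v_{1} + v_{2} = 0  so sig = (2;())
  {3,4}:  v_{3} + v_{4} = 0  so sig = (2;())
  {0,2}:  v_{0} + v_{2} = v_{3}  so sig = (2;(1))
  {0,4}:  v_{0} + v_{4} = v_{1}  so sig = (2;(1))
  {1,3}:  v_{1} + v_{3} = v_{0}  so sig = (2;(1))

so the primitive-relation signature multiset is
{ (2;()) ×2,  (2;(1)) ×3 }


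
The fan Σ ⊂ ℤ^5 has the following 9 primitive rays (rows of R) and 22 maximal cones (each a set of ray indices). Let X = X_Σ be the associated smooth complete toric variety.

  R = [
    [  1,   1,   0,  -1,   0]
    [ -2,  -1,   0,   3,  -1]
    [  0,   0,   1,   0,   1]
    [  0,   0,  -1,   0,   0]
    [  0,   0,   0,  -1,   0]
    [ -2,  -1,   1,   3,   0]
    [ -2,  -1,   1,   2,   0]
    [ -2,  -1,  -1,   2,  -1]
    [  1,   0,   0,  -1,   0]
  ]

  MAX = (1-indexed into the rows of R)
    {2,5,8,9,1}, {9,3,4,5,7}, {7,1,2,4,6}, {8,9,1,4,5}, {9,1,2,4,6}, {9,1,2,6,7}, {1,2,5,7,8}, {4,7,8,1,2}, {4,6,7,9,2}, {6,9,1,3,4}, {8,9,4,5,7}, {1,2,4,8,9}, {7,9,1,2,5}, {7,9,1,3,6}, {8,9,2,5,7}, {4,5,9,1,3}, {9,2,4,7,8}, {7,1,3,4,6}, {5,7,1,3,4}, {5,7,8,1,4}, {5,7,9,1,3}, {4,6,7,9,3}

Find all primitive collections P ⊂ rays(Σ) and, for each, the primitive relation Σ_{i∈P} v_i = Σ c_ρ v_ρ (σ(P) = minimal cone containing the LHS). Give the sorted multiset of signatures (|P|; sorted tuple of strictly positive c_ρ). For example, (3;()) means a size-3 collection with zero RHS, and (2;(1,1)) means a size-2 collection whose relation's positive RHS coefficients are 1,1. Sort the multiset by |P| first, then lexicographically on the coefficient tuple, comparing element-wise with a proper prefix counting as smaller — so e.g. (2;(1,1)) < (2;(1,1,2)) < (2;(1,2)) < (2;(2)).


7 collections generate NE(X_Σ); each relation:

  {2,3}:  v_{2} + v_{3} = v_{6} ; sig = (2;(1))
  {5,6}:  v_{5} + v_{6} = v_{7} ; sig = (2;(1))
  {3,8}:  v_{3} + v_{8} = v_{4} + v_{7} ; sig = (2;(1,1))
  {6,8}:  v_{6} + v_{8} = v_{2} + v_{4} + v_{7} ; sig = (2;(1,1,1))
  {2,4,5}:  v_{2} + v_{4} + v_{5} = v_{8} ; sig = (3;(1))
  {1,4,7,9}:  v_{1} + v_{4} + v_{7} + v_{9} = 0 ; sig = (4;())
  {1,7,8,9}:  v_{1} + v_{7} + v_{8} + v_{9} = v_{2} + v_{5} ; sig = (4;(1,1))

Sorted signature multiset PRS(X):
{ (2;(1)) ×2,  (2;(1,1)),  (2;(1,1,1)),  (3;(1)),  (4;()),  (4;(1,1)) }


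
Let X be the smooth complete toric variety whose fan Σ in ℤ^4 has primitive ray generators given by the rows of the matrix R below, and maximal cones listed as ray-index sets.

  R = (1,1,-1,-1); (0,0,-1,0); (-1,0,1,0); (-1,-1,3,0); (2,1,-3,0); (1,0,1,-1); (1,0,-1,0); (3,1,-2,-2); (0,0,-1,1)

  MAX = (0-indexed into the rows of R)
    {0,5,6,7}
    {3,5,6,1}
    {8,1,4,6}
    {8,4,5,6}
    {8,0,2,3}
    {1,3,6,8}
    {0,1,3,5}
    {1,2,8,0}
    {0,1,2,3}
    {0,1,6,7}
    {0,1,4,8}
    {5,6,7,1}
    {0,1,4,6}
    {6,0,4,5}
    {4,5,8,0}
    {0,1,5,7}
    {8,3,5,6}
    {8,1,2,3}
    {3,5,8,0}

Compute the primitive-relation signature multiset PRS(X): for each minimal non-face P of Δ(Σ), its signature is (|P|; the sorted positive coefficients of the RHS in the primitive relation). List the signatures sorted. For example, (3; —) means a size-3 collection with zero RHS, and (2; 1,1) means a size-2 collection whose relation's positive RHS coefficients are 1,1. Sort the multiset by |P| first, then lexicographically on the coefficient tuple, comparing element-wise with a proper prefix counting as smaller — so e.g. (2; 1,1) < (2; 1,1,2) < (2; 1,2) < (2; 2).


The 14 primitive collections of Σ (r=9, n=4):

  P = {2,6}:  v_{2} + v_{6} = 0 — sig = (2; —)
  P = {2,4}:  v_{2} + v_{4} = v_{0} + v_{8} — sig = (2; 1,1)
  P = {2,5}:  v_{2} + v_{5} = v_{0} + v_{3} — sig = (2; 1,1)
  P = {3,4}:  v_{3} + v_{4} = v_{5} + v_{8} — sig = (2; 1,1)
  P = {2,7}:  v_{2} + v_{7} = v_{0} + v_{1} + v_{5} — sig = (2; 1,1,1)
  P = {3,7}:  v_{3} + v_{7} = v_{1} + 2·v_{5} — sig = (2; 1,2)
  P = {7,8}:  v_{7} + v_{8} = v_{0} + 2·v_{6} — sig = (2; 1,2)
  P = {4,7}:  v_{4} + v_{7} = 2·v_{0} + 3·v_{6} — sig = (2; 2,3)
  P = {0,3,6}:  v_{0} + v_{3} + v_{6} = v_{5} — sig = (3; 1)
  P = {0,6,8}:  v_{0} + v_{6} + v_{8} = v_{4} — sig = (3; 1)
  P = {1,5,8}:  v_{1} + v_{5} + v_{8} = v_{6} — sig = (3; 1)
  P = {1,4,5}:  v_{1} + v_{4} + v_{5} = v_{0} + 2·v_{6} — sig = (3; 1,2)
  P = {0,1,3,8}:  v_{0} + v_{1} + v_{3} + v_{8} = 0 — sig = (4; —)
  P = {0,1,5,6}:  v_{0} + v_{1} + v_{5} + v_{6} = v_{7} — sig = (4; 1)

so the primitive-relation signature multiset is
    (2; —)
    (2; 1,1)
    (2; 1,1)
    (2; 1,1)
    (2; 1,1,1)
    (2; 1,2)
    (2; 1,2)
    (2; 2,3)
    (3; 1)
    (3; 1)
    (3; 1)
    (3; 1,2)
    (4; —)
    (4; 1)


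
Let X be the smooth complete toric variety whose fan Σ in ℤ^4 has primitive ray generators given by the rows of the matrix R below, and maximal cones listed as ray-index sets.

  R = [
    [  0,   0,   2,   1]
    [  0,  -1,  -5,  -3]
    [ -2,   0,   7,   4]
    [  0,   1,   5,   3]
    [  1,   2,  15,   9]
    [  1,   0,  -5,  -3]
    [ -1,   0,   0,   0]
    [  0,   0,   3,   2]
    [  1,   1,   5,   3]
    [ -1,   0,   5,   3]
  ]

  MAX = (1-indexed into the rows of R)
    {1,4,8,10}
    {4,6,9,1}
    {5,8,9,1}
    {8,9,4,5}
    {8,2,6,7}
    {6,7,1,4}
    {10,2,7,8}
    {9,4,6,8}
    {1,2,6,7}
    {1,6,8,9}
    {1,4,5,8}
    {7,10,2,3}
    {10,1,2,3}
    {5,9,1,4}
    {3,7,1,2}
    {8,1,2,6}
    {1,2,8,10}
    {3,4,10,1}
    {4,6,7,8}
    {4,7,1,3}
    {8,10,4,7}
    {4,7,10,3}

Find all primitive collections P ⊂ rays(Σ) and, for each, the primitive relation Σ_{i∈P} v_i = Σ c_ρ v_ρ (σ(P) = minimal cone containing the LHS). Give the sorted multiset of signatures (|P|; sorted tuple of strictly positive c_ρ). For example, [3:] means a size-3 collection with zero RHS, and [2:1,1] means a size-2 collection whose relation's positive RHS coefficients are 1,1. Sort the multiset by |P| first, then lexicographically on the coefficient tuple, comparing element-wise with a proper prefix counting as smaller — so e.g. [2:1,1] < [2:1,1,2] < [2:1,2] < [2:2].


|primitive collections| = 17. Relations:

  • {2,4}:  v_{2} + v_{4} = 0  so sig = [2:]
  • {6,10}:  v_{6} + v_{10} = 0  so sig = [2:]
  • {7,9}:  v_{7} + v_{9} = v_{4}  so sig = [2:1]
  • {3,6}:  v_{3} + v_{6} = v_{1} + v_{7}  so sig = [2:1,1]
  • {2,5}:  v_{2} + v_{5} = v_{1} + v_{8} + v_{9}  so sig = [2:1,1,1]
  • {2,9}:  v_{2} + v_{9} = v_{1} + v_{6} + v_{8}  so sig = [2:1,1,1]
  • {3,9}:  v_{3} + v_{9} = v_{1} + v_{4} + v_{10}  so sig = [2:1,1,1]
  • {9,10}:  v_{9} + v_{10} = v_{1} + v_{4} + v_{8}  so sig = [2:1,1,1]
  • {5,7}:  v_{5} + v_{7} = v_{1} + 2·v_{4} + v_{8}  so sig = [2:1,1,2]
  • {3,5}:  v_{3} + v_{5} = 2·v_{1} + 2·v_{4} + v_{8} + v_{10}  so sig = [2:1,1,2,2]
  • {3,8}:  v_{3} + v_{8} = 2·v_{10}  so sig = [2:2]
  • {5,6}:  v_{5} + v_{6} = 2·v_{9}  so sig = [2:2]
  • {5,10}:  v_{5} + v_{10} = 2·v_{1} + 2·v_{4} + 2·v_{8}  so sig = [2:2,2,2]
  • {1,7,8}:  v_{1} + v_{7} + v_{8} = v_{10}  so sig = [3:1]
  • {1,7,10}:  v_{1} + v_{7} + v_{10} = v_{3}  so sig = [3:1]
  • {1,4,6,8}:  v_{1} + v_{4} + v_{6} + v_{8} = v_{9}  so sig = [4:1]
  • {1,4,8,9}:  v_{1} + v_{4} + v_{8} + v_{9} = v_{5}  so sig = [4:1]

Hence PRS(X_Σ) =
{ [2:] ×2,  [2:1],  [2:1,1],  [2:1,1,1] ×4,  [2:1,1,2],  [2:1,1,2,2],  [2:2] ×2,  [2:2,2,2],  [3:1] ×2,  [4:1] ×2 }


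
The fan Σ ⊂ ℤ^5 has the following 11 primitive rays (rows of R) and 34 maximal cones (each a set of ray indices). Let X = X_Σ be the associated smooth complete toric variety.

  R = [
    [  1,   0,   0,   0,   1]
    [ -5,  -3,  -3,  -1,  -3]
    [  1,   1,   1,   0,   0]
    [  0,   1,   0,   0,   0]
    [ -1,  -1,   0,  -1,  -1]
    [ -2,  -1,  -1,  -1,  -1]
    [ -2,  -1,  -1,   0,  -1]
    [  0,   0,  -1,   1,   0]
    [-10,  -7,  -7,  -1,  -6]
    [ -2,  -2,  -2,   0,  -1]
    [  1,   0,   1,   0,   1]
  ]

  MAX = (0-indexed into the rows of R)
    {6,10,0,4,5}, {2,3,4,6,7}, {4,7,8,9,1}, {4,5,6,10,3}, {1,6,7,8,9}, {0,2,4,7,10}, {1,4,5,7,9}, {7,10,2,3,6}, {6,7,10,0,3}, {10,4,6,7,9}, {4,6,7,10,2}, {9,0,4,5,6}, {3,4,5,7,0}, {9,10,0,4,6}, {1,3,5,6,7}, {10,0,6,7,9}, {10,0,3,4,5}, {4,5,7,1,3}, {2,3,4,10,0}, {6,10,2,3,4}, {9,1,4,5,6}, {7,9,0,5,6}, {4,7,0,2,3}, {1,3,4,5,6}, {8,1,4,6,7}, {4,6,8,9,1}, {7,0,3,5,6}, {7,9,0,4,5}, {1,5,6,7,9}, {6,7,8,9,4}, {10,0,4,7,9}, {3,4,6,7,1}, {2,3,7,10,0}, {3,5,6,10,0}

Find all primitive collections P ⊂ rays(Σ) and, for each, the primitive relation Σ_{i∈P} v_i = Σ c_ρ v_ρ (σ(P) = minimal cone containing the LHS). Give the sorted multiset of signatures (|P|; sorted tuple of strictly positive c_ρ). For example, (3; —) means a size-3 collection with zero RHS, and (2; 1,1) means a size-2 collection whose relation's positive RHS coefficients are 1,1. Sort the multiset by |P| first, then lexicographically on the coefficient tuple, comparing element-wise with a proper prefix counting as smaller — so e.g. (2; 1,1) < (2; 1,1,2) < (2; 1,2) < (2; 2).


19 collections generate NE(X_Σ); each relation:

  P = {0,1}:  v_{0} + v_{1} = v_{5} + v_{9}  ⇒ sig = (2; 1,1)
  P = {2,5}:  v_{2} + v_{5} = v_{3} + v_{4}  ⇒ sig = (2; 1,1)
  P = {2,9}:  v_{2} + v_{9} = v_{4} + v_{7}  ⇒ sig = (2; 1,1)
  P = {3,9}:  v_{3} + v_{9} = v_{5} + v_{7}  ⇒ sig = (2; 1,1)
  P = {1,2}:  v_{1} + v_{2} = v_{3} + 2·v_{4} + v_{6} + v_{7}  ⇒ sig = (2; 1,1,1,2)
  P = {1,10}:  v_{1} + v_{10} = v_{0} + v_{4} + 2·v_{6}  ⇒ sig = (2; 1,1,2)
  P = {2,8}:  v_{2} + v_{8} = v_{1} + 2·v_{4} + v_{6} + 2·v_{7}  ⇒ sig = (2; 1,1,2,2)
  P = {0,8}:  v_{0} + v_{8} = v_{1} + 2·v_{9}  ⇒ sig = (2; 1,2)
  P = {3,8}:  v_{3} + v_{8} = 2·v_{1} + v_{7}  ⇒ sig = (2; 1,2)
  P = {5,8}:  v_{5} + v_{8} = 2·v_{1} + v_{9}  ⇒ sig = (2; 1,2)
  P = {8,10}:  v_{8} + v_{10} = v_{4} + 2·v_{6} + 2·v_{9}  ⇒ sig = (2; 1,2,2)
  P = {0,2,6}:  v_{0} + v_{2} + v_{6} = 0  ⇒ sig = (3; —)
  P = {5,7,10}:  v_{5} + v_{7} + v_{10} = v_{0} + v_{6}  ⇒ sig = (3; 1,1)
  P = {5,9,10}:  v_{5} + v_{9} + v_{10} = 2·v_{0} + v_{4} + 2·v_{6}  ⇒ sig = (3; 1,2,2)
  P = {3,4,7,10}:  v_{3} + v_{4} + v_{7} + v_{10} = 0  ⇒ sig = (4; —)
  P = {0,3,4,6}:  v_{0} + v_{3} + v_{4} + v_{6} = v_{5}  ⇒ sig = (4; 1)
  P = {0,4,6,7}:  v_{0} + v_{4} + v_{6} + v_{7} = v_{9}  ⇒ sig = (4; 1)
  P = {4,5,6,7}:  v_{4} + v_{5} + v_{6} + v_{7} = v_{1}  ⇒ sig = (4; 1)
  P = {1,4,6,7,9}:  v_{1} + v_{4} + v_{6} + v_{7} + v_{9} = v_{8}  ⇒ sig = (5; 1)

Signatures (|P|; sorted positive RHS coefficients), sorted:
{ (2; 1,1) ×4,  (2; 1,1,1,2),  (2; 1,1,2),  (2; 1,1,2,2),  (2; 1,2) ×3,  (2; 1,2,2),  (3; —),  (3; 1,1),  (3; 1,2,2),  (4; —),  (4; 1) ×3,  (5; 1) }


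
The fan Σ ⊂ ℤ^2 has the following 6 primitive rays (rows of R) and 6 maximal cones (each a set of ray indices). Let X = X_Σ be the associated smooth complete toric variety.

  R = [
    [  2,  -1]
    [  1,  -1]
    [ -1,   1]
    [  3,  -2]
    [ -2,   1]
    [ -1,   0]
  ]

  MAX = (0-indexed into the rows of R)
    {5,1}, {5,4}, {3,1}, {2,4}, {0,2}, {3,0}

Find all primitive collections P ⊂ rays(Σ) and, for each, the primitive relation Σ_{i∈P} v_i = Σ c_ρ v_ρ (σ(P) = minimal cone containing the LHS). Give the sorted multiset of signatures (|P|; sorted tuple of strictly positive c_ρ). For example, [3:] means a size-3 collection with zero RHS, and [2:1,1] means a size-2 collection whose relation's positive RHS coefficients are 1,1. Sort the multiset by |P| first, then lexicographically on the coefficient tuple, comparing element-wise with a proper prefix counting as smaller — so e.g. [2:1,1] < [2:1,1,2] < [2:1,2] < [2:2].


|primitive collections| = 9. Relations:

  P={0,4}:  v_{0} + v_{4} = 0  →  sig = [2:]
  P={1,2}:  v_{1} + v_{2} = 0  →  sig = [2:]
  P={0,1}:  v_{0} + v_{1} = v_{3}  →  sig = [2:1]
  P={0,5}:  v_{0} + v_{5} = v_{1}  →  sig = [2:1]
  P={1,4}:  v_{1} + v_{4} = v_{5}  →  sig = [2:1]
  P={2,3}:  v_{2} + v_{3} = v_{0}  →  sig = [2:1]
  P={2,5}:  v_{2} + v_{5} = v_{4}  →  sig = [2:1]
  P={3,4}:  v_{3} + v_{4} = v_{1}  →  sig = [2:1]
  P={3,5}:  v_{3} + v_{5} = 2·v_{1}  →  sig = [2:2]

Sorted signature multiset PRS(X):
    [2:]
    [2:]
    [2:1]
    [2:1]
    [2:1]
    [2:1]
    [2:1]
    [2:1]
    [2:2]


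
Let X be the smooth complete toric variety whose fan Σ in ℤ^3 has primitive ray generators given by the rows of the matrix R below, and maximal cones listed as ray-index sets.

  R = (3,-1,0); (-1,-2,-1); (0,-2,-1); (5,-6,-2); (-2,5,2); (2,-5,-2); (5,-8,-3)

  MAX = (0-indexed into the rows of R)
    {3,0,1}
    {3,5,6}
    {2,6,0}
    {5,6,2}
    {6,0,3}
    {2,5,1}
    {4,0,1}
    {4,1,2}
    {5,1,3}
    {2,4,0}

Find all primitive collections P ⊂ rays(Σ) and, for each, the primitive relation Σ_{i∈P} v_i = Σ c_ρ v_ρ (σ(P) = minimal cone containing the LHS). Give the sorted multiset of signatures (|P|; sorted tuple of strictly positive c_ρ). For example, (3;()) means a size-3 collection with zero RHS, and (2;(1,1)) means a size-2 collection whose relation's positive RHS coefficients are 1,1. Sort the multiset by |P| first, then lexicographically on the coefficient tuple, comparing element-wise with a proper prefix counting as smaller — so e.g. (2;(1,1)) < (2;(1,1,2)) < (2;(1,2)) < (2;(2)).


7 collections generate NE(X_Σ); each relation:

  {4,5}:  v_{4} + v_{5} = 0  so sig = (2;())
  {0,5}:  v_{0} + v_{5} = v_{3}  so sig = (2;(1))
  {2,3}:  v_{2} + v_{3} = v_{6}  so sig = (2;(1))
  {3,4}:  v_{3} + v_{4} = v_{0}  so sig = (2;(1))
  {4,6}:  v_{4} + v_{6} = v_{0} + v_{2}  so sig = (2;(1,1))
  {1,6}:  v_{1} + v_{6} = 2·v_{5}  so sig = (2;(2))
  {0,1,2}:  v_{0} + v_{1} + v_{2} = v_{5}  so sig = (3;(1))

Signatures (|P|; sorted positive RHS coefficients), sorted:
    (2;())
    (2;(1))
    (2;(1))
    (2;(1))
    (2;(1,1))
    (2;(2))
    (3;(1))


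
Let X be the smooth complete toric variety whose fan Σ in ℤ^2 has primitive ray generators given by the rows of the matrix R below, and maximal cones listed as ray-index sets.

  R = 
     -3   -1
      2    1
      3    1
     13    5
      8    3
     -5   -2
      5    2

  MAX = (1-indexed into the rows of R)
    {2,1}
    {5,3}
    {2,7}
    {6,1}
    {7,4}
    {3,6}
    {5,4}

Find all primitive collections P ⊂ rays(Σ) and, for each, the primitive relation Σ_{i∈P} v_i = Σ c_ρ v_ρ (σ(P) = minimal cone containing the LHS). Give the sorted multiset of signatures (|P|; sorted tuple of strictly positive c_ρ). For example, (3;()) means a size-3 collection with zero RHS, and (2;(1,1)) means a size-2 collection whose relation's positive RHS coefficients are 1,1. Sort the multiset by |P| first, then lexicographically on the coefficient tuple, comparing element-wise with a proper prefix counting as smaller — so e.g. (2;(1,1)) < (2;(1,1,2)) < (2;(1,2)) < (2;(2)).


Σ has 14 primitive collections:

  P={1,3}:  v_{1} + v_{3} = 0 ; sig = (2;())
  P={6,7}:  v_{6} + v_{7} = 0 ; sig = (2;())
  P={1,5}:  v_{1} + v_{5} = v_{7} ; sig = (2;(1))
  P={1,7}:  v_{1} + v_{7} = v_{2} ; sig = (2;(1))
  P={2,3}:  v_{2} + v_{3} = v_{7} ; sig = (2;(1))
  P={2,6}:  v_{2} + v_{6} = v_{1} ; sig = (2;(1))
  P={3,7}:  v_{3} + v_{7} = v_{5} ; sig = (2;(1))
  P={4,6}:  v_{4} + v_{6} = v_{5} ; sig = (2;(1))
  P={5,6}:  v_{5} + v_{6} = v_{3} ; sig = (2;(1))
  P={5,7}:  v_{5} + v_{7} = v_{4} ; sig = (2;(1))
  P={1,4}:  v_{1} + v_{4} = 2·v_{7} ; sig = (2;(2))
  P={2,5}:  v_{2} + v_{5} = 2·v_{7} ; sig = (2;(2))
  P={3,4}:  v_{3} + v_{4} = 2·v_{5} ; sig = (2;(2))
  P={2,4}:  v_{2} + v_{4} = 3·v_{7} ; sig = (2;(3))

so the primitive-relation signature multiset is
{ (2;()) ×2,  (2;(1)) ×8,  (2;(2)) ×3,  (2;(3)) }


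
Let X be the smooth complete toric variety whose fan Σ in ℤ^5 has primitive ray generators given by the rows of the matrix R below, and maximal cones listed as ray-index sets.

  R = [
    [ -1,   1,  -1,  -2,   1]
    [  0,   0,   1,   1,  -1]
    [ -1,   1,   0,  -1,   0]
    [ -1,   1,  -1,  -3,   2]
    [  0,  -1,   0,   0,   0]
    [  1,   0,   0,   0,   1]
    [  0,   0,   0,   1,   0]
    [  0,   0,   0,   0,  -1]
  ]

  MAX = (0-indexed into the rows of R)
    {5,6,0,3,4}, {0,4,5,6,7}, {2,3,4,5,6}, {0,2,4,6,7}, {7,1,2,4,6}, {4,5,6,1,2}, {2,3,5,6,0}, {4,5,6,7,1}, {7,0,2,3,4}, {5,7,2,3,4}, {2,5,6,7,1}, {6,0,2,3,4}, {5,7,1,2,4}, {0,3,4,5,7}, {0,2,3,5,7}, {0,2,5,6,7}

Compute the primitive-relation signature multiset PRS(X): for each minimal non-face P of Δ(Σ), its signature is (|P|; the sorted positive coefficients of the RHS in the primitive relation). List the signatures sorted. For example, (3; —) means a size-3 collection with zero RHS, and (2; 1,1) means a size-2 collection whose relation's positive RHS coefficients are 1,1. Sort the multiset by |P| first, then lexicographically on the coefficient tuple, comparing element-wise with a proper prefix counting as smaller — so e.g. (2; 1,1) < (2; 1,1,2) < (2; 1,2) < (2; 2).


|primitive collections| = 5. Relations:

  P={0,1}:  v_{0} + v_{1} = v_{2}  →  sig = (2; 1)
  P={1,3}:  v_{1} + v_{3} = 2·v_{2} + v_{4} + v_{5}  →  sig = (2; 1,1,2)
  P={3,6,7}:  v_{3} + v_{6} + v_{7} = v_{0}  →  sig = (3; 1)
  P={0,2,4,5}:  v_{0} + v_{2} + v_{4} + v_{5} = v_{3}  →  sig = (4; 1)
  P={2,4,5,6,7}:  v_{2} + v_{4} + v_{5} + v_{6} + v_{7} = 0  →  sig = (5; —)

Sorted signature multiset PRS(X):
{ (2; 1),  (2; 1,1,2),  (3; 1),  (4; 1),  (5; —) }


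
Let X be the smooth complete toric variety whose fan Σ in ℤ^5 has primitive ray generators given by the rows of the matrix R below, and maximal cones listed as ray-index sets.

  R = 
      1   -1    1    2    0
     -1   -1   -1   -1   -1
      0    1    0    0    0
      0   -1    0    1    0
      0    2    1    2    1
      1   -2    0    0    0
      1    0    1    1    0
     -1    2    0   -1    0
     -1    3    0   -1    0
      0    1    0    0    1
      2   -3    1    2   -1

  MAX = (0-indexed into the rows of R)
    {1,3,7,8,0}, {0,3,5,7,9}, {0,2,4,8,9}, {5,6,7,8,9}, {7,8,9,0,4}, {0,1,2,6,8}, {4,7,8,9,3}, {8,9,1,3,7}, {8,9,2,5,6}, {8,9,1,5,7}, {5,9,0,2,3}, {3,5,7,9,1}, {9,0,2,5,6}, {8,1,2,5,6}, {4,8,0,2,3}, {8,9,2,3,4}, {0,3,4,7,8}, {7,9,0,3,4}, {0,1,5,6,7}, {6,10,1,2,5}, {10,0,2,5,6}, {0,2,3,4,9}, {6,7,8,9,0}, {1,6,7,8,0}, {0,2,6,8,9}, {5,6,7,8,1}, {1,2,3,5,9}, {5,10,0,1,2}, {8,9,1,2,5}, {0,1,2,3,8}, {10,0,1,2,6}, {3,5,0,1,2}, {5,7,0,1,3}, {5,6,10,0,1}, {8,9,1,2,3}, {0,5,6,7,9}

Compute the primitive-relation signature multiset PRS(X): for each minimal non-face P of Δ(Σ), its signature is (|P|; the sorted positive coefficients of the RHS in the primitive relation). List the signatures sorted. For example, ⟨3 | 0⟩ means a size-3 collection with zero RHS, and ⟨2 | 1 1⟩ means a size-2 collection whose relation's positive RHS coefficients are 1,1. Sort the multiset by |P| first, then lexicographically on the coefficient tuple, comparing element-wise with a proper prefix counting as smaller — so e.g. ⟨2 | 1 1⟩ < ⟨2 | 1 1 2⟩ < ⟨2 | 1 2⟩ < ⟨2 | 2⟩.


Minimal non-faces — 16 found among 11 rays, 36 max cones:

  • {2,7}:  v_{2} + v_{7} = v_{8}  so sig = ⟨2 | 1⟩
  • {3,6}:  v_{3} + v_{6} = v_{0}  so sig = ⟨2 | 1⟩
  • {4,5}:  v_{4} + v_{5} = v_{0} + v_{9}  so sig = ⟨2 | 1 1⟩
  • {9,10}:  v_{9} + v_{10} = v_{0} + v_{2} + v_{5}  so sig = ⟨2 | 1 1 1⟩
  • {3,10}:  v_{3} + v_{10} = 2·v_{0} + v_{1} + v_{2} + v_{5}  so sig = ⟨2 | 1 1 1 2⟩
  • {4,6}:  v_{4} + v_{6} = 2·v_{0} + v_{8} + v_{9}  so sig = ⟨2 | 1 1 2⟩
  • {8,10}:  v_{8} + v_{10} = v_{1} + v_{2} + 2·v_{6}  so sig = ⟨2 | 1 1 2⟩
  • {1,4}:  v_{1} + v_{4} = 2·v_{3} + v_{8}  so sig = ⟨2 | 1 2⟩
  • {4,10}:  v_{4} + v_{10} = 2·v_{0} + v_{2}  so sig = ⟨2 | 1 2⟩
  • {7,10}:  v_{7} + v_{10} = v_{1} + 2·v_{6}  so sig = ⟨2 | 1 2⟩
  • {1,6,9}:  v_{1} + v_{6} + v_{9} = 0  so sig = ⟨3 | 0⟩
  • {3,5,8}:  v_{3} + v_{5} + v_{8} = 0  so sig = ⟨3 | 0⟩
  • {0,1,9}:  v_{0} + v_{1} + v_{9} = v_{3}  so sig = ⟨3 | 1⟩
  • {0,5,8}:  v_{0} + v_{5} + v_{8} = v_{6}  so sig = ⟨3 | 1⟩
  • {0,3,8,9}:  v_{0} + v_{3} + v_{8} + v_{9} = v_{4}  so sig = ⟨4 | 1⟩
  • {0,1,2,5,6}:  v_{0} + v_{1} + v_{2} + v_{5} + v_{6} = v_{10}  so sig = ⟨5 | 1⟩

Signatures (|P|; sorted positive RHS coefficients), sorted:
    |P|=2: 10 collections, coeffs (1), (1), (1,1), (1,1,1), (1,1,1,2), (1,1,2), (1,1,2), (1,2), (1,2), (1,2)
    |P|=3: 4 collections, coeffs (), (), (1), (1)
    |P|=4: 1 collection, coeffs (1)
    |P|=5: 1 collection, coeffs (1)
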